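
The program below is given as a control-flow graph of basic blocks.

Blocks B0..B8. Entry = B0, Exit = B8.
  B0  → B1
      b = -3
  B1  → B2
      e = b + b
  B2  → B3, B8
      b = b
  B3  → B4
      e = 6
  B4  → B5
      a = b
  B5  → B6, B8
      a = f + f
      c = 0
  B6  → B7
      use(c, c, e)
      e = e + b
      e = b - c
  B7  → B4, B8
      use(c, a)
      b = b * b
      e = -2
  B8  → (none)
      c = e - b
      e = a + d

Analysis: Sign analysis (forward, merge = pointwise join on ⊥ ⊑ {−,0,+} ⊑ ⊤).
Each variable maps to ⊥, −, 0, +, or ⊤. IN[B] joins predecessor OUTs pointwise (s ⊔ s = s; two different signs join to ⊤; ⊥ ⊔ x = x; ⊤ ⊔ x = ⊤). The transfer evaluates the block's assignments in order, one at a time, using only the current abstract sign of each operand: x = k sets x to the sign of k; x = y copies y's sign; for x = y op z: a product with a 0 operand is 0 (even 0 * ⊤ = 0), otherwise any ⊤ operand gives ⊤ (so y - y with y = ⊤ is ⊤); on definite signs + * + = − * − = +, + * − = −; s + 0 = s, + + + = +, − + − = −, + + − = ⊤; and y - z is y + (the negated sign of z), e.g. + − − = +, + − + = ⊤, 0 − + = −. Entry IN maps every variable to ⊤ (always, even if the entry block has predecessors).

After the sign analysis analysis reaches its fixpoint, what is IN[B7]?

Fixpoint table:
  B0:  IN=(all ⊤)  OUT={b:-; rest ⊤}
  B1:  IN={b:-; rest ⊤}  OUT={b:-, e:-; rest ⊤}
  B2:  IN={b:-, e:-; rest ⊤}  OUT={b:-, e:-; rest ⊤}
  B3:  IN={b:-, e:-; rest ⊤}  OUT={b:-, e:+; rest ⊤}
  B4:  IN=(all ⊤)  OUT=(all ⊤)
  B5:  IN=(all ⊤)  OUT={c:0; rest ⊤}
  B6:  IN={c:0; rest ⊤}  OUT={c:0; rest ⊤}
  B7:  IN={c:0; rest ⊤}  OUT={c:0, e:-; rest ⊤}
  B8:  IN=(all ⊤)  OUT=(all ⊤)

Merge at B7: IN[B7] = OUT[B6] = {a: ⊤, b: ⊤, c: 0, d: ⊤, e: ⊤, f: ⊤}

Answer: {a: ⊤, b: ⊤, c: 0, d: ⊤, e: ⊤, f: ⊤}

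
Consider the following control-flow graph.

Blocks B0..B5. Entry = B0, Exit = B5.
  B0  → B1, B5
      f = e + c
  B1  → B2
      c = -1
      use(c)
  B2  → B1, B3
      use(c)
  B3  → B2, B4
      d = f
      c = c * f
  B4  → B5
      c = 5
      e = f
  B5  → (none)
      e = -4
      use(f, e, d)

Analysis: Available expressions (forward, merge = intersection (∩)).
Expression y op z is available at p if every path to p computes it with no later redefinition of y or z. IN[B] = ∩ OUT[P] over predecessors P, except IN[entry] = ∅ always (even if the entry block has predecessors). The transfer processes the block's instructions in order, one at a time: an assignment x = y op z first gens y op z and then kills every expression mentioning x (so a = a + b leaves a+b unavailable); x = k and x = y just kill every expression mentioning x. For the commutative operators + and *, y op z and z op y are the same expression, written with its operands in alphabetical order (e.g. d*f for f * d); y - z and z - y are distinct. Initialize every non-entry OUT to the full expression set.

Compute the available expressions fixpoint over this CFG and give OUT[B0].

Answer: {c+e}

Trace:
Per-block solution:
  B0:   IN={}   OUT={c+e}
  B1:   IN={}   OUT={}
  B2:   IN={}   OUT={}
  B3:   IN={}   OUT={}
  B4:   IN={}   OUT={}
  B5:   IN={}   OUT={}

B0 is the boundary node: IN[B0] = {}
Applying B0's transfer function to that IN value gives OUT[B0] (row B0 above).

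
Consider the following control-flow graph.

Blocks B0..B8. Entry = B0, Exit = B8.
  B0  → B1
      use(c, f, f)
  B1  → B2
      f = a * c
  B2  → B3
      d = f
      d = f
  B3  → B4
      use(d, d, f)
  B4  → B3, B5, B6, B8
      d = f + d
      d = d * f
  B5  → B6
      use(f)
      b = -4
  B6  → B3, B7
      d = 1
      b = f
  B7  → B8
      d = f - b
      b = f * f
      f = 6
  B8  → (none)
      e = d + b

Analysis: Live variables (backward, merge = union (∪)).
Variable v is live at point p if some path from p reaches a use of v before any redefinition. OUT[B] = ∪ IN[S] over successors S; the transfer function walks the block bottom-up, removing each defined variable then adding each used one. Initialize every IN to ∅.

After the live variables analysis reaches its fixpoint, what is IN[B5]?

Answer: {f}

Working:
Fixpoint table:
  B0:   IN={a, b, c, f}   OUT={a, b, c}
  B1:   IN={a, b, c}   OUT={b, f}
  B2:   IN={b, f}   OUT={b, d, f}
  B3:   IN={b, d, f}   OUT={b, d, f}
  B4:   IN={b, d, f}   OUT={b, d, f}
  B5:   IN={f}   OUT={f}
  B6:   IN={f}   OUT={b, d, f}
  B7:   IN={b, f}   OUT={b, d}
  B8:   IN={b, d}   OUT={}

Merge at B5: OUT[B5] = IN[B6] = {f}
Applying B5's transfer function to that OUT value gives IN[B5] (row B5 above).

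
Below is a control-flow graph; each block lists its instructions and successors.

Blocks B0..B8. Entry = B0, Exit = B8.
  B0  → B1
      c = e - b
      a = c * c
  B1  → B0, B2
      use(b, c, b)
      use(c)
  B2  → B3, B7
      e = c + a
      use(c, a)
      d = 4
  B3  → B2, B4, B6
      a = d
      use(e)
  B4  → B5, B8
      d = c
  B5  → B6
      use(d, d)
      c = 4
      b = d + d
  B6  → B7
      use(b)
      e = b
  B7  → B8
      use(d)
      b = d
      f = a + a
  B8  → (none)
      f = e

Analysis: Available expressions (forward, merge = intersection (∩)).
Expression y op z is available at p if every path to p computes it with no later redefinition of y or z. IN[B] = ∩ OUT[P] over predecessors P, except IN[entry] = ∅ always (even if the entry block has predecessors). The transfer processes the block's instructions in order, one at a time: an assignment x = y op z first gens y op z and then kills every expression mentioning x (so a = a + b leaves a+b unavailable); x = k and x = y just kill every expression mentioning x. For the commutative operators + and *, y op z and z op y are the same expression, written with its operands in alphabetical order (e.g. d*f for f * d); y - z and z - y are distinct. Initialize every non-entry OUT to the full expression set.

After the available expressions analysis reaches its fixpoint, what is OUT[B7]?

Per-block solution:
  B0:  IN={}  OUT={c*c, e-b}
  B1:  IN={c*c, e-b}  OUT={c*c, e-b}
  B2:  IN={c*c}  OUT={a+c, c*c}
  B3:  IN={a+c, c*c}  OUT={c*c}
  B4:  IN={c*c}  OUT={c*c}
  B5:  IN={c*c}  OUT={d+d}
  B6:  IN={}  OUT={}
  B7:  IN={}  OUT={a+a}
  B8:  IN={}  OUT={}

Merge at B7: IN[B7] = OUT[B2] ∩ OUT[B6] = {}
Applying B7's transfer function to that IN value gives OUT[B7] (row B7 above).

Answer: {a+a}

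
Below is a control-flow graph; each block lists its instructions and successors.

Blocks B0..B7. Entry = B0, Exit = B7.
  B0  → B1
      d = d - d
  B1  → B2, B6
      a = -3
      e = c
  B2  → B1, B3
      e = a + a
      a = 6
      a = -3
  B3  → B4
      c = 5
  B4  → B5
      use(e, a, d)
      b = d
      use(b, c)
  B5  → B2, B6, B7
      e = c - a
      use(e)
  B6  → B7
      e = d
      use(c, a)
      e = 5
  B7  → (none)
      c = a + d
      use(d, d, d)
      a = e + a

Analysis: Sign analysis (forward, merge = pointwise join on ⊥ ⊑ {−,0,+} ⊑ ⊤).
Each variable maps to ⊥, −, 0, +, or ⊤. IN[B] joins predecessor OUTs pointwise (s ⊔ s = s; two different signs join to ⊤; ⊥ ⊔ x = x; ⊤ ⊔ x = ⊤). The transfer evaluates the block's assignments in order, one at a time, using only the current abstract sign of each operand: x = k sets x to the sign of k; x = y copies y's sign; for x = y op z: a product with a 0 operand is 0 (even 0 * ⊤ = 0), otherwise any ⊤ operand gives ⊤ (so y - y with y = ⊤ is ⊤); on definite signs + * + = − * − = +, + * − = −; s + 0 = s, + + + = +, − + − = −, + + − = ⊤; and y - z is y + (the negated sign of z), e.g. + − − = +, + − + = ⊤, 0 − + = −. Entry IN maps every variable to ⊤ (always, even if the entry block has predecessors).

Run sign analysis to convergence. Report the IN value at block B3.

Converged values:
  B0: | IN=(all ⊤) | OUT=(all ⊤)
  B1: | IN=(all ⊤) | OUT={a:-; rest ⊤}
  B2: | IN={a:-; rest ⊤} | OUT={a:-, e:-; rest ⊤}
  B3: | IN={a:-, e:-; rest ⊤} | OUT={a:-, c:+, e:-; rest ⊤}
  B4: | IN={a:-, c:+, e:-; rest ⊤} | OUT={a:-, c:+, e:-; rest ⊤}
  B5: | IN={a:-, c:+, e:-; rest ⊤} | OUT={a:-, c:+, e:+; rest ⊤}
  B6: | IN={a:-; rest ⊤} | OUT={a:-, e:+; rest ⊤}
  B7: | IN={a:-, e:+; rest ⊤} | OUT={e:+; rest ⊤}

Merge at B3: IN[B3] = OUT[B2] = {a: -, b: ⊤, c: ⊤, d: ⊤, e: -, f: ⊤}

Answer: {a: -, b: ⊤, c: ⊤, d: ⊤, e: -, f: ⊤}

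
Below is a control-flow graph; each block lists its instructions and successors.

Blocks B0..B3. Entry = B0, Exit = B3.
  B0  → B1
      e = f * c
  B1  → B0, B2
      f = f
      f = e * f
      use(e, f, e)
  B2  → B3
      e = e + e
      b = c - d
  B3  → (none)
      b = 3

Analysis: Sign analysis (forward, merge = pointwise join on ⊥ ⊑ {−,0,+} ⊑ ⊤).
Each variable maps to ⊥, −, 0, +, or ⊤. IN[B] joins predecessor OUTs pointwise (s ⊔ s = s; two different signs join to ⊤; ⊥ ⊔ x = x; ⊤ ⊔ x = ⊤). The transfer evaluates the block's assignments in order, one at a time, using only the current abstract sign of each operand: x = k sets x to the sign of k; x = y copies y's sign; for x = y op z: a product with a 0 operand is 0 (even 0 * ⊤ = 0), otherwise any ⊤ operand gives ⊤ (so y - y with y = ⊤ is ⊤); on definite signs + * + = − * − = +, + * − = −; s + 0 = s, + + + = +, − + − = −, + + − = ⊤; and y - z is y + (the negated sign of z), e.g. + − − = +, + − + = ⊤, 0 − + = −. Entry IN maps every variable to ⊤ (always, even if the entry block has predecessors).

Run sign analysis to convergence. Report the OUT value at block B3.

Answer: {a: ⊤, b: +, c: ⊤, d: ⊤, e: ⊤, f: ⊤}

Trace:
Fixpoint table:
  B0:   IN=(all ⊤)   OUT=(all ⊤)
  B1:   IN=(all ⊤)   OUT=(all ⊤)
  B2:   IN=(all ⊤)   OUT=(all ⊤)
  B3:   IN=(all ⊤)   OUT={b:+; rest ⊤}

Merge at B3: IN[B3] = OUT[B2] = {a: ⊤, b: ⊤, c: ⊤, d: ⊤, e: ⊤, f: ⊤}
Applying B3's transfer function to that IN value gives OUT[B3] (row B3 above).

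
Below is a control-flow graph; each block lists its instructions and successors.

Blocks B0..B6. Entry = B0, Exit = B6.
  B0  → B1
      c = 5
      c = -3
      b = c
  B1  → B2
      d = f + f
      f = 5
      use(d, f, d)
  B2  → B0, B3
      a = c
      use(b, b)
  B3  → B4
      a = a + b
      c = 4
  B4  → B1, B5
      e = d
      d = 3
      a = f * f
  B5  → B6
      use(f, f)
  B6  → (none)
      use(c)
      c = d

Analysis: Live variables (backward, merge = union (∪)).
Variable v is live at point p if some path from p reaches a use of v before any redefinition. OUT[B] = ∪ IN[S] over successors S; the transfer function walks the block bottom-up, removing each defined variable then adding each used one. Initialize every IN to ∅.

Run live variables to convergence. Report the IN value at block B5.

Fixpoint table:
  B0:   IN={f}   OUT={b, c, f}
  B1:   IN={b, c, f}   OUT={b, c, d, f}
  B2:   IN={b, c, d, f}   OUT={a, b, d, f}
  B3:   IN={a, b, d, f}   OUT={b, c, d, f}
  B4:   IN={b, c, d, f}   OUT={b, c, d, f}
  B5:   IN={c, d, f}   OUT={c, d}
  B6:   IN={c, d}   OUT={}

Merge at B5: OUT[B5] = IN[B6] = {c, d}
Applying B5's transfer function to that OUT value gives IN[B5] (row B5 above).

Answer: {c, d, f}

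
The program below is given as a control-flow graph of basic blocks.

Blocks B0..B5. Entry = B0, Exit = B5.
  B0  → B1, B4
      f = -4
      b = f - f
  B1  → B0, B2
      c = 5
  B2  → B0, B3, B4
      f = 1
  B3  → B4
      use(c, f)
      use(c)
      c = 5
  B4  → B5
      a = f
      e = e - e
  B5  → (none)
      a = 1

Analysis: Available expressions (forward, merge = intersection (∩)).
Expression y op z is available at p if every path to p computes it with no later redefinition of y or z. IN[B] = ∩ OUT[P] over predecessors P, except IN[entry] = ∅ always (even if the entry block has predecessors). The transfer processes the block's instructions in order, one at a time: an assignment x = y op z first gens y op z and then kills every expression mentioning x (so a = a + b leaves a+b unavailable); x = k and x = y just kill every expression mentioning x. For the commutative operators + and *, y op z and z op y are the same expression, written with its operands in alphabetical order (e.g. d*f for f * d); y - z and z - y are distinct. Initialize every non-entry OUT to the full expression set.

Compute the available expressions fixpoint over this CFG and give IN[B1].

Fixpoint table:
  B0: | IN={} | OUT={f-f}
  B1: | IN={f-f} | OUT={f-f}
  B2: | IN={f-f} | OUT={}
  B3: | IN={} | OUT={}
  B4: | IN={} | OUT={}
  B5: | IN={} | OUT={}

Merge at B1: IN[B1] = OUT[B0] = {f-f}

Answer: {f-f}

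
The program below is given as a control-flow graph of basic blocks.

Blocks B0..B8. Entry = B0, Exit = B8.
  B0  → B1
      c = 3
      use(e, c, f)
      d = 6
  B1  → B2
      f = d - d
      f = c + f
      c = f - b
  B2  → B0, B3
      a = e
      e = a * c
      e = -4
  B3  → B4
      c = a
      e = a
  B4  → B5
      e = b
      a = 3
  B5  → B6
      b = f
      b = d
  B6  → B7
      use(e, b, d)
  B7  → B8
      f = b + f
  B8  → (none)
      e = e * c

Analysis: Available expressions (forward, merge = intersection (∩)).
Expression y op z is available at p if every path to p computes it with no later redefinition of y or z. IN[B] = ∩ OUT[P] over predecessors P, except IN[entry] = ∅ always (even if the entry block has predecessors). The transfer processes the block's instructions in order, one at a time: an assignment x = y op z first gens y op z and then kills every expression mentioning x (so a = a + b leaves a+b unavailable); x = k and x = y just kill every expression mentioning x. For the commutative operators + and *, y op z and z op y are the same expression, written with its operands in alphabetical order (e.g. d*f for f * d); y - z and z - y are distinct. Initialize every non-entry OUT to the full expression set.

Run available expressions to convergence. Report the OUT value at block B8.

Converged values:
  B0: | IN={} | OUT={}
  B1: | IN={} | OUT={d-d, f-b}
  B2: | IN={d-d, f-b} | OUT={a*c, d-d, f-b}
  B3: | IN={a*c, d-d, f-b} | OUT={d-d, f-b}
  B4: | IN={d-d, f-b} | OUT={d-d, f-b}
  B5: | IN={d-d, f-b} | OUT={d-d}
  B6: | IN={d-d} | OUT={d-d}
  B7: | IN={d-d} | OUT={d-d}
  B8: | IN={d-d} | OUT={d-d}

Merge at B8: IN[B8] = OUT[B7] = {d-d}
Applying B8's transfer function to that IN value gives OUT[B8] (row B8 above).

Answer: {d-d}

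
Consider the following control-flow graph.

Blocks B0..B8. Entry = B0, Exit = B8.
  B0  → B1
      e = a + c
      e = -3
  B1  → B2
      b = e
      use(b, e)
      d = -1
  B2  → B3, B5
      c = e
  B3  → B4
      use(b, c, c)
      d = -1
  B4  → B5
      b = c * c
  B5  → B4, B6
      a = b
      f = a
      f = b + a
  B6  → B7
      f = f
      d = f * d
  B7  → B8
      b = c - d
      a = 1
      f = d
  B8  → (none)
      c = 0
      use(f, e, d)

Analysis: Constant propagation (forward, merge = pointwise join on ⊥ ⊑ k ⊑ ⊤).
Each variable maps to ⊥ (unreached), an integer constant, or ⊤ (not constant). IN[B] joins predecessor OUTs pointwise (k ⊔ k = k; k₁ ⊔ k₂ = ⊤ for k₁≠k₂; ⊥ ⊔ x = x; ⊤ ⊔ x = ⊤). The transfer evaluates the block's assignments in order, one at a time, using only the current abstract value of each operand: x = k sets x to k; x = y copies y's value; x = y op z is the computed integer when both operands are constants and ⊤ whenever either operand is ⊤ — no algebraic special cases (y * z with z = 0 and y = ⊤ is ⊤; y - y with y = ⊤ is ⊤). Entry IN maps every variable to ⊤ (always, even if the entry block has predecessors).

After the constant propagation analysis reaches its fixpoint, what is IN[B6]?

Answer: {a: ⊤, b: ⊤, c: -3, d: -1, e: -3, f: ⊤}

Derivation:
Per-block solution:
  B0:   IN=(all ⊤)   OUT={e:-3; rest ⊤}
  B1:   IN={e:-3; rest ⊤}   OUT={b:-3, d:-1, e:-3; rest ⊤}
  B2:   IN={b:-3, d:-1, e:-3; rest ⊤}   OUT={b:-3, c:-3, d:-1, e:-3; rest ⊤}
  B3:   IN={b:-3, c:-3, d:-1, e:-3; rest ⊤}   OUT={b:-3, c:-3, d:-1, e:-3; rest ⊤}
  B4:   IN={c:-3, d:-1, e:-3; rest ⊤}   OUT={b:9, c:-3, d:-1, e:-3; rest ⊤}
  B5:   IN={c:-3, d:-1, e:-3; rest ⊤}   OUT={c:-3, d:-1, e:-3; rest ⊤}
  B6:   IN={c:-3, d:-1, e:-3; rest ⊤}   OUT={c:-3, e:-3; rest ⊤}
  B7:   IN={c:-3, e:-3; rest ⊤}   OUT={a:1, c:-3, e:-3; rest ⊤}
  B8:   IN={a:1, c:-3, e:-3; rest ⊤}   OUT={a:1, c:0, e:-3; rest ⊤}

Merge at B6: IN[B6] = OUT[B5] = {a: ⊤, b: ⊤, c: -3, d: -1, e: -3, f: ⊤}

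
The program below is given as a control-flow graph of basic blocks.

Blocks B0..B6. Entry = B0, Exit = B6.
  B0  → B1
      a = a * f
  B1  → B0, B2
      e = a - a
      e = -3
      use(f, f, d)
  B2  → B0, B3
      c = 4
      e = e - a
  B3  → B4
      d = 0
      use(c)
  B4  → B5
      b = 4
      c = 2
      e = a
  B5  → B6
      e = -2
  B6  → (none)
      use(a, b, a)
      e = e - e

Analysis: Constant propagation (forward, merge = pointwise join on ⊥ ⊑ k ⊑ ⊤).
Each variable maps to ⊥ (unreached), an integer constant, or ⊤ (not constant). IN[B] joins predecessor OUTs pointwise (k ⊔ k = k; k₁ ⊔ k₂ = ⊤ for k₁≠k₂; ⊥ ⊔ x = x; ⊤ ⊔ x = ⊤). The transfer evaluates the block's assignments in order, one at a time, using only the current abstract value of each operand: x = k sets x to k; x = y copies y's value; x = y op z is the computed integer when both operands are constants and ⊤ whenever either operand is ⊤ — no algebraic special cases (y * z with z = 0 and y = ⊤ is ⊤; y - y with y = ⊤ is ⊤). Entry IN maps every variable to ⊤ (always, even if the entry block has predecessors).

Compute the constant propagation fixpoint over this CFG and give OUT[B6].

Answer: {a: ⊤, b: 4, c: 2, d: 0, e: 0, f: ⊤}

Derivation:
Per-block solution:
  B0:   IN=(all ⊤)   OUT=(all ⊤)
  B1:   IN=(all ⊤)   OUT={e:-3; rest ⊤}
  B2:   IN={e:-3; rest ⊤}   OUT={c:4; rest ⊤}
  B3:   IN={c:4; rest ⊤}   OUT={c:4, d:0; rest ⊤}
  B4:   IN={c:4, d:0; rest ⊤}   OUT={b:4, c:2, d:0; rest ⊤}
  B5:   IN={b:4, c:2, d:0; rest ⊤}   OUT={b:4, c:2, d:0, e:-2; rest ⊤}
  B6:   IN={b:4, c:2, d:0, e:-2; rest ⊤}   OUT={b:4, c:2, d:0, e:0; rest ⊤}

Merge at B6: IN[B6] = OUT[B5] = {a: ⊤, b: 4, c: 2, d: 0, e: -2, f: ⊤}
Applying B6's transfer function to that IN value gives OUT[B6] (row B6 above).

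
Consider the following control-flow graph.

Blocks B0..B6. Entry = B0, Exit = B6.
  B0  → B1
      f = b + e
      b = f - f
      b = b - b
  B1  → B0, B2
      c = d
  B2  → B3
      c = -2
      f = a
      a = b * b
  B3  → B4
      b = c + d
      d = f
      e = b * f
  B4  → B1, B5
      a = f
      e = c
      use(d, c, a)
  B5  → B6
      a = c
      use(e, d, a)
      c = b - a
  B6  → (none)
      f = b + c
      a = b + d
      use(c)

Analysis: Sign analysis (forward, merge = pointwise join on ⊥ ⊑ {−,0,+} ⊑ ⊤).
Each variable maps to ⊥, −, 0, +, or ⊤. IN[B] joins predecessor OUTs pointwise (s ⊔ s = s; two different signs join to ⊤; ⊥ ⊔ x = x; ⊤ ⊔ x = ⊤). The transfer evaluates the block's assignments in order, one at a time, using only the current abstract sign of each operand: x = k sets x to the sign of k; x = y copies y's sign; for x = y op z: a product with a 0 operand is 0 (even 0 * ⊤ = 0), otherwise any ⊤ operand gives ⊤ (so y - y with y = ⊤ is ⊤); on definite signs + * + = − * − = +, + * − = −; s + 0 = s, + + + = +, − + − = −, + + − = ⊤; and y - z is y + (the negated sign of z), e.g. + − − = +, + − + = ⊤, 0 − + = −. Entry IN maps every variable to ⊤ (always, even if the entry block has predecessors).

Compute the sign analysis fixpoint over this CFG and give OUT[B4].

Converged values:
  B0: | IN=(all ⊤) | OUT=(all ⊤)
  B1: | IN=(all ⊤) | OUT=(all ⊤)
  B2: | IN=(all ⊤) | OUT={c:-; rest ⊤}
  B3: | IN={c:-; rest ⊤} | OUT={c:-; rest ⊤}
  B4: | IN={c:-; rest ⊤} | OUT={c:-, e:-; rest ⊤}
  B5: | IN={c:-, e:-; rest ⊤} | OUT={a:-, e:-; rest ⊤}
  B6: | IN={a:-, e:-; rest ⊤} | OUT={e:-; rest ⊤}

Merge at B4: IN[B4] = OUT[B3] = {a: ⊤, b: ⊤, c: -, d: ⊤, e: ⊤, f: ⊤}
Applying B4's transfer function to that IN value gives OUT[B4] (row B4 above).

Answer: {a: ⊤, b: ⊤, c: -, d: ⊤, e: -, f: ⊤}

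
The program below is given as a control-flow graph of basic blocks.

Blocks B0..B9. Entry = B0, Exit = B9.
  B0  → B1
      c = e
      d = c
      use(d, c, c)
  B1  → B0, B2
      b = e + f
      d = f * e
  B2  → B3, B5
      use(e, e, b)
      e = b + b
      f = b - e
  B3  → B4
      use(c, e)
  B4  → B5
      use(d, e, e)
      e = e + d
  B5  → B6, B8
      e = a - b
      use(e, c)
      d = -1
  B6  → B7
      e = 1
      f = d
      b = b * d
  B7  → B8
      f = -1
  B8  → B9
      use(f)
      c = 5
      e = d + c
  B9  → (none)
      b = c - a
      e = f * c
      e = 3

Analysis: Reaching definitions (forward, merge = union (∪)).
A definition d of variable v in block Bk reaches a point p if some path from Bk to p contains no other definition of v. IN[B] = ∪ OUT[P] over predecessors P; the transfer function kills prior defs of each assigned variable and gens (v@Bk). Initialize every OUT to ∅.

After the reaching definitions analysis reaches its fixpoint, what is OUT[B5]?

Answer: {b@B1, c@B0, d@B5, e@B5, f@B2}

Working:
Fixpoint table:
  B0:  IN={b@B1, c@B0, d@B1}  OUT={b@B1, c@B0, d@B0}
  B1:  IN={b@B1, c@B0, d@B0}  OUT={b@B1, c@B0, d@B1}
  B2:  IN={b@B1, c@B0, d@B1}  OUT={b@B1, c@B0, d@B1, e@B2, f@B2}
  B3:  IN={b@B1, c@B0, d@B1, e@B2, f@B2}  OUT={b@B1, c@B0, d@B1, e@B2, f@B2}
  B4:  IN={b@B1, c@B0, d@B1, e@B2, f@B2}  OUT={b@B1, c@B0, d@B1, e@B4, f@B2}
  B5:  IN={b@B1, c@B0, d@B1, e@B2, e@B4, f@B2}  OUT={b@B1, c@B0, d@B5, e@B5, f@B2}
  B6:  IN={b@B1, c@B0, d@B5, e@B5, f@B2}  OUT={b@B6, c@B0, d@B5, e@B6, f@B6}
  B7:  IN={b@B6, c@B0, d@B5, e@B6, f@B6}  OUT={b@B6, c@B0, d@B5, e@B6, f@B7}
  B8:  IN={b@B1, b@B6, c@B0, d@B5, e@B5, e@B6, f@B2, f@B7}  OUT={b@B1, b@B6, c@B8, d@B5, e@B8, f@B2, f@B7}
  B9:  IN={b@B1, b@B6, c@B8, d@B5, e@B8, f@B2, f@B7}  OUT={b@B9, c@B8, d@B5, e@B9, f@B2, f@B7}

Merge at B5: IN[B5] = OUT[B2] ⊔ OUT[B4] = {b@B1, c@B0, d@B1, e@B2, e@B4, f@B2}
Applying B5's transfer function to that IN value gives OUT[B5] (row B5 above).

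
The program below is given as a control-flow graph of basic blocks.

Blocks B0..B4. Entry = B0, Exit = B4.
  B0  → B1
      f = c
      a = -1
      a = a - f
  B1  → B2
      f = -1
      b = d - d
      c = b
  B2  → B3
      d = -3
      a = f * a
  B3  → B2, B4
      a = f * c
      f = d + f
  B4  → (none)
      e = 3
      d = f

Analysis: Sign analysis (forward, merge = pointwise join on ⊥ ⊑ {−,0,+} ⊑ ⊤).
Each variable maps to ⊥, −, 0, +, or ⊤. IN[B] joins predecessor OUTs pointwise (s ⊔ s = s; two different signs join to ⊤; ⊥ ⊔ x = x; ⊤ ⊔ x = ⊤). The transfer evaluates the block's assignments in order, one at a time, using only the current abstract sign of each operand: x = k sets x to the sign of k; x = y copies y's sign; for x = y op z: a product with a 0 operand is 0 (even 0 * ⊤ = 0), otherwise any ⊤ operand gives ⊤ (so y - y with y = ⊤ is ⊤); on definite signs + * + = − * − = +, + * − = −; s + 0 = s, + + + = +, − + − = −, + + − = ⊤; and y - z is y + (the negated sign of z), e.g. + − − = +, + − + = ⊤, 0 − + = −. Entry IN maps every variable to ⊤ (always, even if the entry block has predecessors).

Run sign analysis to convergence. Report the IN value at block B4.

Answer: {a: ⊤, b: ⊤, c: ⊤, d: -, e: ⊤, f: -}

Derivation:
Fixpoint table:
  B0:  IN=(all ⊤)  OUT=(all ⊤)
  B1:  IN=(all ⊤)  OUT={f:-; rest ⊤}
  B2:  IN={f:-; rest ⊤}  OUT={d:-, f:-; rest ⊤}
  B3:  IN={d:-, f:-; rest ⊤}  OUT={d:-, f:-; rest ⊤}
  B4:  IN={d:-, f:-; rest ⊤}  OUT={d:-, e:+, f:-; rest ⊤}

Merge at B4: IN[B4] = OUT[B3] = {a: ⊤, b: ⊤, c: ⊤, d: -, e: ⊤, f: -}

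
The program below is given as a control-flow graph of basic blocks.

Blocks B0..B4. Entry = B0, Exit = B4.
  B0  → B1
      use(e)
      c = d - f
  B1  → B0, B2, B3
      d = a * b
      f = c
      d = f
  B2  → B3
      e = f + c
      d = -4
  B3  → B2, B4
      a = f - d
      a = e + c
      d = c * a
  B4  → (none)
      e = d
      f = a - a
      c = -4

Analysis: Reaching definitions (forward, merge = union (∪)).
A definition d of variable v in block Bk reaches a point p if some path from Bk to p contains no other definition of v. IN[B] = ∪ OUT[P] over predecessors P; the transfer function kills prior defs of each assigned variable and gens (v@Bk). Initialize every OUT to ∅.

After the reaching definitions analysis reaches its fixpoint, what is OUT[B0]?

Converged values:
  B0:  IN={c@B0, d@B1, f@B1}  OUT={c@B0, d@B1, f@B1}
  B1:  IN={c@B0, d@B1, f@B1}  OUT={c@B0, d@B1, f@B1}
  B2:  IN={a@B3, c@B0, d@B1, d@B3, e@B2, f@B1}  OUT={a@B3, c@B0, d@B2, e@B2, f@B1}
  B3:  IN={a@B3, c@B0, d@B1, d@B2, e@B2, f@B1}  OUT={a@B3, c@B0, d@B3, e@B2, f@B1}
  B4:  IN={a@B3, c@B0, d@B3, e@B2, f@B1}  OUT={a@B3, c@B4, d@B3, e@B4, f@B4}

Merge at B0 (entry node, so the boundary value {} is joined with the incoming edge(s)): IN[B0] = {} ⊔ OUT[B1] = {c@B0, d@B1, f@B1}
Applying B0's transfer function to that IN value gives OUT[B0] (row B0 above).

Answer: {c@B0, d@B1, f@B1}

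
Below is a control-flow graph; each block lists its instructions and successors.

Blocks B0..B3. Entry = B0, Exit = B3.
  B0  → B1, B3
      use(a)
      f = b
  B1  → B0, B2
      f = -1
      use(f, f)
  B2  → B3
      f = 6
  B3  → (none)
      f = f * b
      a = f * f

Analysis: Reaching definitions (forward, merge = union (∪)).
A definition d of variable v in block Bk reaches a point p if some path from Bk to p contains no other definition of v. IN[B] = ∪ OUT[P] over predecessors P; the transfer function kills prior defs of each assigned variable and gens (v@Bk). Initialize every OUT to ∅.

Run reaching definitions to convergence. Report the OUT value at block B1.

Answer: {f@B1}

Working:
Converged values:
  B0:  IN={f@B1}  OUT={f@B0}
  B1:  IN={f@B0}  OUT={f@B1}
  B2:  IN={f@B1}  OUT={f@B2}
  B3:  IN={f@B0, f@B2}  OUT={a@B3, f@B3}

Merge at B1: IN[B1] = OUT[B0] = {f@B0}
Applying B1's transfer function to that IN value gives OUT[B1] (row B1 above).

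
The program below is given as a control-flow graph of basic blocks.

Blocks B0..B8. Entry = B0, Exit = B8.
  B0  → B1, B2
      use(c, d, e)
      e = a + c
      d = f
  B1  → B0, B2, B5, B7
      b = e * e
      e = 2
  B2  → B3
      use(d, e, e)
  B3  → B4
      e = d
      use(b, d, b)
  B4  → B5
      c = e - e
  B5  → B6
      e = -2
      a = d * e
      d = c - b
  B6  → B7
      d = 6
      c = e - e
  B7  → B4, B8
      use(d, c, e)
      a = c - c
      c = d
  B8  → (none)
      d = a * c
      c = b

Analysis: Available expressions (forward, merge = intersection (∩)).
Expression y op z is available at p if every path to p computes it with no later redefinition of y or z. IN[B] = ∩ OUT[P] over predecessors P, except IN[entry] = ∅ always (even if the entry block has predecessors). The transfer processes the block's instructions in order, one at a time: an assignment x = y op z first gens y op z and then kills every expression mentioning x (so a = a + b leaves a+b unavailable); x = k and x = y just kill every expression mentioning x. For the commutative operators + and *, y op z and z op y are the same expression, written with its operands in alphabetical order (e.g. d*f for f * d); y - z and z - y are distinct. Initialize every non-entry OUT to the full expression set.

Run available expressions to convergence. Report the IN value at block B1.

Answer: {a+c}

Working:
Converged values:
  B0:  IN={}  OUT={a+c}
  B1:  IN={a+c}  OUT={a+c}
  B2:  IN={a+c}  OUT={a+c}
  B3:  IN={a+c}  OUT={a+c}
  B4:  IN={}  OUT={e-e}
  B5:  IN={}  OUT={c-b}
  B6:  IN={c-b}  OUT={e-e}
  B7:  IN={}  OUT={}
  B8:  IN={}  OUT={}

Merge at B1: IN[B1] = OUT[B0] = {a+c}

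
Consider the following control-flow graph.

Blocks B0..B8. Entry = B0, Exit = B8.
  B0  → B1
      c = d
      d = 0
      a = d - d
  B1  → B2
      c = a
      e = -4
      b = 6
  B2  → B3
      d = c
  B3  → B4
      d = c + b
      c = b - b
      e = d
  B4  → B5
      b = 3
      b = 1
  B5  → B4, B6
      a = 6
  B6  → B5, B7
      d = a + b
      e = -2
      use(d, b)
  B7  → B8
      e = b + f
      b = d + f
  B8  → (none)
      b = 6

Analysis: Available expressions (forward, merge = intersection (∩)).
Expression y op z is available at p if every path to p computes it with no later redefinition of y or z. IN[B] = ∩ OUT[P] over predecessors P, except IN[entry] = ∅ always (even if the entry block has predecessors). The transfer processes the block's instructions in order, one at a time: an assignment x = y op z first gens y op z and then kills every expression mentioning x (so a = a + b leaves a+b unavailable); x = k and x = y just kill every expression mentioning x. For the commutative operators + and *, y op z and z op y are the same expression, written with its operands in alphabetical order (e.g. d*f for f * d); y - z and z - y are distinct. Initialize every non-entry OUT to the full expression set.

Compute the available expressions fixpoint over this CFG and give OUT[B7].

Fixpoint table:
  B0:  IN={}  OUT={d-d}
  B1:  IN={d-d}  OUT={d-d}
  B2:  IN={d-d}  OUT={}
  B3:  IN={}  OUT={b-b}
  B4:  IN={}  OUT={}
  B5:  IN={}  OUT={}
  B6:  IN={}  OUT={a+b}
  B7:  IN={a+b}  OUT={d+f}
  B8:  IN={d+f}  OUT={d+f}

Merge at B7: IN[B7] = OUT[B6] = {a+b}
Applying B7's transfer function to that IN value gives OUT[B7] (row B7 above).

Answer: {d+f}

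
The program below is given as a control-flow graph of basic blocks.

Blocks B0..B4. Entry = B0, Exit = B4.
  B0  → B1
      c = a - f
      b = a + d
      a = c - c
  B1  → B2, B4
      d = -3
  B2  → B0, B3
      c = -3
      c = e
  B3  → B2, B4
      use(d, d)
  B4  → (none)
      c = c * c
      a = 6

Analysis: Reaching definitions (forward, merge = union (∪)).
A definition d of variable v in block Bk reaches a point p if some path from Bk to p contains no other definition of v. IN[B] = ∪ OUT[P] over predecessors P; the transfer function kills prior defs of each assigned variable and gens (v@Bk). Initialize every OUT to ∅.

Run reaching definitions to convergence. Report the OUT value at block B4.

Answer: {a@B4, b@B0, c@B4, d@B1}

Derivation:
Fixpoint table:
  B0: | IN={a@B0, b@B0, c@B2, d@B1} | OUT={a@B0, b@B0, c@B0, d@B1}
  B1: | IN={a@B0, b@B0, c@B0, d@B1} | OUT={a@B0, b@B0, c@B0, d@B1}
  B2: | IN={a@B0, b@B0, c@B0, c@B2, d@B1} | OUT={a@B0, b@B0, c@B2, d@B1}
  B3: | IN={a@B0, b@B0, c@B2, d@B1} | OUT={a@B0, b@B0, c@B2, d@B1}
  B4: | IN={a@B0, b@B0, c@B0, c@B2, d@B1} | OUT={a@B4, b@B0, c@B4, d@B1}

Merge at B4: IN[B4] = OUT[B1] ⊔ OUT[B3] = {a@B0, b@B0, c@B0, c@B2, d@B1}
Applying B4's transfer function to that IN value gives OUT[B4] (row B4 above).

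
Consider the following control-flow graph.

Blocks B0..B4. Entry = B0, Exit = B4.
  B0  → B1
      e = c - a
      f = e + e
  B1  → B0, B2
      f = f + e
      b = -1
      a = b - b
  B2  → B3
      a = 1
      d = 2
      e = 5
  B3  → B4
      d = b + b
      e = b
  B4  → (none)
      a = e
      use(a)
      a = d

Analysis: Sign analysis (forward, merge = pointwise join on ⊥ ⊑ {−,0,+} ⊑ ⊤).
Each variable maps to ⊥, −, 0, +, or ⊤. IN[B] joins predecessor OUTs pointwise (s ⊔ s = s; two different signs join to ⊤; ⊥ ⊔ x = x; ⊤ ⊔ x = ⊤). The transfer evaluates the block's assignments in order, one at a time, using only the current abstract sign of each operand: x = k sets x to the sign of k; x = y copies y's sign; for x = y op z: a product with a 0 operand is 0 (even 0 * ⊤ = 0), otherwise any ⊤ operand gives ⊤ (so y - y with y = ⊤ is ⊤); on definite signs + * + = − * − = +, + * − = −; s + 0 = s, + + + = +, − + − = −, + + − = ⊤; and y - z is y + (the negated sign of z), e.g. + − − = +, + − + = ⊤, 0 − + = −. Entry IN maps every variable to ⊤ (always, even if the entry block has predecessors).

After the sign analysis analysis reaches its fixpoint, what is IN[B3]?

Converged values:
  B0:  IN=(all ⊤)  OUT=(all ⊤)
  B1:  IN=(all ⊤)  OUT={b:-; rest ⊤}
  B2:  IN={b:-; rest ⊤}  OUT={a:+, b:-, d:+, e:+; rest ⊤}
  B3:  IN={a:+, b:-, d:+, e:+; rest ⊤}  OUT={a:+, b:-, d:-, e:-; rest ⊤}
  B4:  IN={a:+, b:-, d:-, e:-; rest ⊤}  OUT={a:-, b:-, d:-, e:-; rest ⊤}

Merge at B3: IN[B3] = OUT[B2] = {a: +, b: -, c: ⊤, d: +, e: +, f: ⊤}

Answer: {a: +, b: -, c: ⊤, d: +, e: +, f: ⊤}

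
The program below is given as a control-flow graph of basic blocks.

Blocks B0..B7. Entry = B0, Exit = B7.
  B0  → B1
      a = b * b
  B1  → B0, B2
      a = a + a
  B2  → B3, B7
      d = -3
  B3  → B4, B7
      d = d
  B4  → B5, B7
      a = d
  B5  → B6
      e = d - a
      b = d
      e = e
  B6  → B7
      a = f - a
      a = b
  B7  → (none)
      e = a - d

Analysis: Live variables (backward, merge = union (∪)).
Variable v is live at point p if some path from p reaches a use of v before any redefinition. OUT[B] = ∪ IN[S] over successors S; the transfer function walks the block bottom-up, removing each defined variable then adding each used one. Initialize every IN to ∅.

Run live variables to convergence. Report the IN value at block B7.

Per-block solution:
  B0:   IN={b, f}   OUT={a, b, f}
  B1:   IN={a, b, f}   OUT={a, b, f}
  B2:   IN={a, f}   OUT={a, d, f}
  B3:   IN={a, d, f}   OUT={a, d, f}
  B4:   IN={d, f}   OUT={a, d, f}
  B5:   IN={a, d, f}   OUT={a, b, d, f}
  B6:   IN={a, b, d, f}   OUT={a, d}
  B7:   IN={a, d}   OUT={}

B7 is the boundary node: OUT[B7] = {}
Applying B7's transfer function to that OUT value gives IN[B7] (row B7 above).

Answer: {a, d}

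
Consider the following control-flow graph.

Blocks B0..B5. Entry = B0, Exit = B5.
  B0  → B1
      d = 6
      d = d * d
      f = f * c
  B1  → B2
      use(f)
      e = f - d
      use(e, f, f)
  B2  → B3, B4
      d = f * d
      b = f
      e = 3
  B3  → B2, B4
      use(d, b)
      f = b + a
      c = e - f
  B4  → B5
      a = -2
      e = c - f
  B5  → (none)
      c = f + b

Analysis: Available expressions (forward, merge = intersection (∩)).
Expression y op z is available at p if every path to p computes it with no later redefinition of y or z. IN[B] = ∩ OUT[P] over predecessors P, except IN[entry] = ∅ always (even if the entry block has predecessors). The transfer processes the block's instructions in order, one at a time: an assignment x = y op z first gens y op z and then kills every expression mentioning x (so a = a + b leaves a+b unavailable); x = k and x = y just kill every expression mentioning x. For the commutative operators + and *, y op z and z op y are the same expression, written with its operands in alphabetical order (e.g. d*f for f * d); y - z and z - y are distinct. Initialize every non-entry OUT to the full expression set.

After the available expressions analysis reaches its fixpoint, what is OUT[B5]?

Answer: {b+f}

Working:
Converged values:
  B0: | IN={} | OUT={}
  B1: | IN={} | OUT={f-d}
  B2: | IN={} | OUT={}
  B3: | IN={} | OUT={a+b, e-f}
  B4: | IN={} | OUT={c-f}
  B5: | IN={c-f} | OUT={b+f}

Merge at B5: IN[B5] = OUT[B4] = {c-f}
Applying B5's transfer function to that IN value gives OUT[B5] (row B5 above).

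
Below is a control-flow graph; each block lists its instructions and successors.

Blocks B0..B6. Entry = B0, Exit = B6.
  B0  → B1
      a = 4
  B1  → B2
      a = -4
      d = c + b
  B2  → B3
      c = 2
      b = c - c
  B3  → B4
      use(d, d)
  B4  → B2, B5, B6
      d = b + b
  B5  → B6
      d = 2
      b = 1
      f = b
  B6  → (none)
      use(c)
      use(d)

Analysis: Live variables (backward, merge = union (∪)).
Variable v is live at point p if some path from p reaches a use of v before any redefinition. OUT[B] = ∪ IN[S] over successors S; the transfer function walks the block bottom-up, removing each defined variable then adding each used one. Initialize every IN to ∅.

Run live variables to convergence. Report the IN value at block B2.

Answer: {d}

Working:
Fixpoint table:
  B0: | IN={b, c} | OUT={b, c}
  B1: | IN={b, c} | OUT={d}
  B2: | IN={d} | OUT={b, c, d}
  B3: | IN={b, c, d} | OUT={b, c}
  B4: | IN={b, c} | OUT={c, d}
  B5: | IN={c} | OUT={c, d}
  B6: | IN={c, d} | OUT={}

Merge at B2: OUT[B2] = IN[B3] = {b, c, d}
Applying B2's transfer function to that OUT value gives IN[B2] (row B2 above).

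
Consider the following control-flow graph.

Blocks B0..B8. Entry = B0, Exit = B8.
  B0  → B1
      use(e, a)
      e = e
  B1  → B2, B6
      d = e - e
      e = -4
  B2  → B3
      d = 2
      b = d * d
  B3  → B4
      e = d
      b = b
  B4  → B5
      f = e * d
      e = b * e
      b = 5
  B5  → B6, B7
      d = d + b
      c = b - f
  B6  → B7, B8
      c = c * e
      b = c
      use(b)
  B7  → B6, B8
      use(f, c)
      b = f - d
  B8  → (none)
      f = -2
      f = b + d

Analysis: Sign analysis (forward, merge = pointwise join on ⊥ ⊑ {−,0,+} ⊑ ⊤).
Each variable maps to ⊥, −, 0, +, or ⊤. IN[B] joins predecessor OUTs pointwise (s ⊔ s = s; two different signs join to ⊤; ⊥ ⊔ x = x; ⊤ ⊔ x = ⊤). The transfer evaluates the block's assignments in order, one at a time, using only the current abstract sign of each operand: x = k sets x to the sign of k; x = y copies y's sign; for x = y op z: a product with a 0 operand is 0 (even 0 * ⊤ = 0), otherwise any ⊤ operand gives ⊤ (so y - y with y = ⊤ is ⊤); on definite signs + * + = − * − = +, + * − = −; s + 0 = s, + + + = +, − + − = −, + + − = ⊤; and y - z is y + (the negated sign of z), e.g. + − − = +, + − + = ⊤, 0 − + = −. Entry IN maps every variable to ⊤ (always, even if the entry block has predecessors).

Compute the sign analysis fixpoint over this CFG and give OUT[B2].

Answer: {a: ⊤, b: +, c: ⊤, d: +, e: -, f: ⊤}

Derivation:
Fixpoint table:
  B0:  IN=(all ⊤)  OUT=(all ⊤)
  B1:  IN=(all ⊤)  OUT={e:-; rest ⊤}
  B2:  IN={e:-; rest ⊤}  OUT={b:+, d:+, e:-; rest ⊤}
  B3:  IN={b:+, d:+, e:-; rest ⊤}  OUT={b:+, d:+, e:+; rest ⊤}
  B4:  IN={b:+, d:+, e:+; rest ⊤}  OUT={b:+, d:+, e:+, f:+; rest ⊤}
  B5:  IN={b:+, d:+, e:+, f:+; rest ⊤}  OUT={b:+, d:+, e:+, f:+; rest ⊤}
  B6:  IN=(all ⊤)  OUT=(all ⊤)
  B7:  IN=(all ⊤)  OUT=(all ⊤)
  B8:  IN=(all ⊤)  OUT=(all ⊤)

Merge at B2: IN[B2] = OUT[B1] = {a: ⊤, b: ⊤, c: ⊤, d: ⊤, e: -, f: ⊤}
Applying B2's transfer function to that IN value gives OUT[B2] (row B2 above).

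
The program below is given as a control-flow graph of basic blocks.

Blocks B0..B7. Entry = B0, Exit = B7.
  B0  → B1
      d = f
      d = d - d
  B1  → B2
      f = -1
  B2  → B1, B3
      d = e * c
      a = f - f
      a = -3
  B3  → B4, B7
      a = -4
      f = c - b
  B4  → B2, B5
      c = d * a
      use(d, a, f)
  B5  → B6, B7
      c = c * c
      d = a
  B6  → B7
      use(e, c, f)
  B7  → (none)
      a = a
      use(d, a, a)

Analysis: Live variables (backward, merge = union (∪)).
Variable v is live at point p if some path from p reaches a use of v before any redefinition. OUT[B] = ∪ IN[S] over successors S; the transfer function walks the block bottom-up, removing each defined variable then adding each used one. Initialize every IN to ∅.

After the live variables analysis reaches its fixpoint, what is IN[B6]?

Answer: {a, c, d, e, f}

Derivation:
Converged values:
  B0:  IN={b, c, e, f}  OUT={b, c, e}
  B1:  IN={b, c, e}  OUT={b, c, e, f}
  B2:  IN={b, c, e, f}  OUT={b, c, d, e}
  B3:  IN={b, c, d, e}  OUT={a, b, d, e, f}
  B4:  IN={a, b, d, e, f}  OUT={a, b, c, e, f}
  B5:  IN={a, c, e, f}  OUT={a, c, d, e, f}
  B6:  IN={a, c, d, e, f}  OUT={a, d}
  B7:  IN={a, d}  OUT={}

Merge at B6: OUT[B6] = IN[B7] = {a, d}
Applying B6's transfer function to that OUT value gives IN[B6] (row B6 above).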